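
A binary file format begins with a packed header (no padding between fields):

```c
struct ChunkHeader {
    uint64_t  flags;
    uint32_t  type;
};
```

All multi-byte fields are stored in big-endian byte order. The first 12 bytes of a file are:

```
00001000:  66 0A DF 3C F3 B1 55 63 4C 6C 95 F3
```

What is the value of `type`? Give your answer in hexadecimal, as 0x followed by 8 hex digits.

0x4C6C95F3

`type` follows `flags` (8 bytes), so it starts at byte offset 8 and occupies 4 bytes.
Bytes at offsets 8..11: 4C 6C 95 F3.
Big-endian: lowest address holds the most-significant byte.
The bytes are already most-significant first: 0x4C6C95F3.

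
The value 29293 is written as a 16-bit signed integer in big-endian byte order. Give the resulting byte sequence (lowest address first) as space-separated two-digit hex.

29293 in hexadecimal, padded to 16 bits, is 0x726D.
Split into bytes (most-significant first): 72 6D.
Big-endian: lowest address holds the most-significant byte.
So the memory order matches the most-significant-first order: 72 6D.

72 6D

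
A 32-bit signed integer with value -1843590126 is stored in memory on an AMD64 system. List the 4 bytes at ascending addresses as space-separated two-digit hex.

Two's complement of -1843590126 in 32 bits: 1843590126 = 0x6DE2F3EE; invert → 0x921D0C11; add 1 → 0x921D0C12.
Split into bytes (most-significant first): 92 1D 0C 12.
Little-endian: lowest address holds the least-significant byte.
So at ascending addresses the bytes are 12 0C 1D 92.

12 0C 1D 92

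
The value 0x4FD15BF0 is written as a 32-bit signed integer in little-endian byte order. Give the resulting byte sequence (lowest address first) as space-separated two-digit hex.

F0 5B D1 4F

Split into bytes (most-significant first): 4F D1 5B F0.
Little-endian stores the least-significant byte at the lowest address.
So at ascending addresses the bytes are F0 5B D1 4F.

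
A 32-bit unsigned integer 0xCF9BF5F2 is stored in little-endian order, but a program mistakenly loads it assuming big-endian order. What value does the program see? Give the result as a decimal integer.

Stored little-endian, the bytes at ascending addresses are F2 F5 9B CF.
Read back as big-endian, the last byte is least significant, giving 0xF2F59BCF.
0xF2F59BCF = 4076182479.

4076182479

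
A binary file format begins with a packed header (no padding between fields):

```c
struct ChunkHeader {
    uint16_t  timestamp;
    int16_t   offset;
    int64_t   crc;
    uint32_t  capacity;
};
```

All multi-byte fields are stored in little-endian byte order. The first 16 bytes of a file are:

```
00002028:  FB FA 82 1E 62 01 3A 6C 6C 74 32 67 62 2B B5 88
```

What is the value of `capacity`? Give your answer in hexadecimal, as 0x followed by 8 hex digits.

0x88B52B62

`capacity` follows `timestamp` (2 B), `offset` (2 B), `crc` (8 B), so it starts at offset 2 + 2 + 8 = 12 and occupies 4 bytes.
Bytes at offsets 12..15: 62 2B B5 88.
Little-endian stores the least-significant byte at the lowest address.
Reassemble most-significant byte first: 88 B5 2B 62 → 0x88B52B62.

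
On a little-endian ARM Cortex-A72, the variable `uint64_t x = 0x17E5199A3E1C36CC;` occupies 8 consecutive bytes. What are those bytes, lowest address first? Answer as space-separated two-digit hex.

Split into bytes (most-significant first): 17 E5 19 9A 3E 1C 36 CC.
Little-endian: lowest address holds the least-significant byte.
So at ascending addresses the bytes are CC 36 1C 3E 9A 19 E5 17.

CC 36 1C 3E 9A 19 E5 17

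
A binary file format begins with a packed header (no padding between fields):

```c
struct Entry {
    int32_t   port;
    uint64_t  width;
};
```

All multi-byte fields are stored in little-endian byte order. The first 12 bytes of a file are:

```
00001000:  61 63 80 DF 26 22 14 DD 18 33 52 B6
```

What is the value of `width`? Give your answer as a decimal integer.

`width` follows `port` (4 bytes), so it starts at byte offset 4 and occupies 8 bytes.
Bytes at offsets 4..11: 26 22 14 DD 18 33 52 B6.
Little-endian stores the least-significant byte at the lowest address.
Reassemble most-significant byte first: B6 52 33 18 DD 14 22 26 → 0xB6523318DD142226.
0xB6523318DD142226 = 13137619244874474022.

13137619244874474022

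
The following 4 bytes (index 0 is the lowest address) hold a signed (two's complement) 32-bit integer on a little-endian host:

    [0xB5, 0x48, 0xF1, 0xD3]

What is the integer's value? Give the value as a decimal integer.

-739161931

In little-endian order the low byte comes first in memory.
Reassemble most-significant byte first: D3 F1 48 B5 → 0xD3F148B5.
Top bit is set, so as a signed 32-bit value this is 0xD3F148B5 − 2^32 = -739161931.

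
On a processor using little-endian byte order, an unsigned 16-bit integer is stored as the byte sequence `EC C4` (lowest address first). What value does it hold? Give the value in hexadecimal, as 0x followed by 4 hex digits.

Little-endian stores the least-significant byte at the lowest address.
Reassemble most-significant byte first: C4 EC → 0xC4EC.

0xC4EC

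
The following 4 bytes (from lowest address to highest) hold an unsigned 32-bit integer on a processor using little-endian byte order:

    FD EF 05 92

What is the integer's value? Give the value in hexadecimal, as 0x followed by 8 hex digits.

In little-endian order the low byte comes first in memory.
Reassemble most-significant byte first: 92 05 EF FD → 0x9205EFFD.

0x9205EFFD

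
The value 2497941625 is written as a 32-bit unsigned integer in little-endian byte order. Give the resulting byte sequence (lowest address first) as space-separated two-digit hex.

2497941625 in hexadecimal, padded to 32 bits, is 0x94E39079.
Split into bytes (most-significant first): 94 E3 90 79.
Little-endian stores the least-significant byte at the lowest address.
So at ascending addresses the bytes are 79 90 E3 94.

79 90 E3 94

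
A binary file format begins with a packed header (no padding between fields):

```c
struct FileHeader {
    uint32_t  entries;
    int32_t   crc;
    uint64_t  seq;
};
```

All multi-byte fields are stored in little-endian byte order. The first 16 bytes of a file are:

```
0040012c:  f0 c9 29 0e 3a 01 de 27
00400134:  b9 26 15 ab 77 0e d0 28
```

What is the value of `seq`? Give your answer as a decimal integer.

`seq` follows `entries` (4 B), `crc` (4 B), so it starts at offset 4 + 4 = 8 and occupies 8 bytes.
Bytes at offsets 8..15: B9 26 15 AB 77 0E D0 28.
In little-endian order the low byte comes first in memory.
Reassemble most-significant byte first: 28 D0 0E 77 AB 15 26 B9 → 0x28D00E77AB1526B9.
0x28D00E77AB1526B9 = 2940866463807121081.

2940866463807121081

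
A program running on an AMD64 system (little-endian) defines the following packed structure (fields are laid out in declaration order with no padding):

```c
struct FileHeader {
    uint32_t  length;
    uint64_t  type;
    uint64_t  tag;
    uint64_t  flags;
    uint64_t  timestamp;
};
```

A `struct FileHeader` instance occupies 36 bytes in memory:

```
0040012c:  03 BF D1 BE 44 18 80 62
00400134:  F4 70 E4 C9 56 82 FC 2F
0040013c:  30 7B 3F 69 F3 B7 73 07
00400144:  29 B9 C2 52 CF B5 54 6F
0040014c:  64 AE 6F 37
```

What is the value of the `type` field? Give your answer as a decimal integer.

`type` follows `length` (4 bytes), so it starts at byte offset 4 and occupies 8 bytes.
Bytes at offsets 4..11: 44 18 80 62 F4 70 E4 C9.
Little-endian stores the least-significant byte at the lowest address.
Reassemble most-significant byte first: C9 E4 70 F4 62 80 18 44 → 0xC9E470F462801844.
0xC9E470F462801844 = 14547876891240437828.

14547876891240437828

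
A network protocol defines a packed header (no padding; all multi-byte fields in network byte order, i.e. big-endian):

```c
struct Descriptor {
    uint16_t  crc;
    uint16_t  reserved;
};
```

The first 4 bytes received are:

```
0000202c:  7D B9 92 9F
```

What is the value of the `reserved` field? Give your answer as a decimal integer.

`reserved` follows `crc` (2 bytes), so it starts at byte offset 2 and occupies 2 bytes.
Bytes at offsets 2..3: 92 9F.
Big-endian: lowest address holds the most-significant byte.
The bytes are already most-significant first: 0x929F.
0x929F = 37535.

37535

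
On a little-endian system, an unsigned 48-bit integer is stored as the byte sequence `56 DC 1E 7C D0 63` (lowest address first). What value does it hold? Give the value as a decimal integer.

109747086744662

In little-endian order the low byte comes first in memory.
Reassemble most-significant byte first: 63 D0 7C 1E DC 56 → 0x63D07C1EDC56.
0x63D07C1EDC56 = 109747086744662.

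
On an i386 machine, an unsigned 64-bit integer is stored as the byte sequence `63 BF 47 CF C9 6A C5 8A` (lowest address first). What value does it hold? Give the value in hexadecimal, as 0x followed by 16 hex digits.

0x8AC56AC9CF47BF63

Little-endian: lowest address holds the least-significant byte.
Reassemble most-significant byte first: 8A C5 6A C9 CF 47 BF 63 → 0x8AC56AC9CF47BF63.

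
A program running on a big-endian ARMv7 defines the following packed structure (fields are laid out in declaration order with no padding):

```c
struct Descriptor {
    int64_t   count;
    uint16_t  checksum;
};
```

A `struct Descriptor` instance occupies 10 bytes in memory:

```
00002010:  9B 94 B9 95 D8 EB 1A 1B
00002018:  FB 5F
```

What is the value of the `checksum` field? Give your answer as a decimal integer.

`checksum` follows `count` (8 bytes), so it starts at byte offset 8 and occupies 2 bytes.
Bytes at offsets 8..9: FB 5F.
In big-endian order the high byte comes first in memory.
The bytes are already most-significant first: 0xFB5F.
0xFB5F = 64351.

64351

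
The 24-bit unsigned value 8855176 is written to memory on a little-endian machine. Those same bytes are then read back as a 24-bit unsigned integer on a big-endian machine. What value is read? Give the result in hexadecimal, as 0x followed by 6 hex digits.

8855176 in 24-bit hexadecimal is 0x871E88.
Stored little-endian, the bytes at ascending addresses are 88 1E 87.
Read back as big-endian, the last byte is least significant, giving 0x881E87.

0x881E87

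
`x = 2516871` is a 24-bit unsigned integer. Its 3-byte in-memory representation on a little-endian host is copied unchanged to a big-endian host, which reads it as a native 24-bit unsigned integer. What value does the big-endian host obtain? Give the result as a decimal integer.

2516871 in 24-bit hexadecimal is 0x266787.
Stored little-endian, the bytes at ascending addresses are 87 67 26.
Read back as big-endian, the last byte is least significant, giving 0x876726.
0x876726 = 8873766.

8873766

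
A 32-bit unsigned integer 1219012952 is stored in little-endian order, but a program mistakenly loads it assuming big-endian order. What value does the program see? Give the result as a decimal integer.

1219012952 in 32-bit hexadecimal is 0x48A8A958.
Stored little-endian, the bytes at ascending addresses are 58 A9 A8 48.
Read back as big-endian, the last byte is least significant, giving 0x58A9A848.
0x58A9A848 = 1487513672.

1487513672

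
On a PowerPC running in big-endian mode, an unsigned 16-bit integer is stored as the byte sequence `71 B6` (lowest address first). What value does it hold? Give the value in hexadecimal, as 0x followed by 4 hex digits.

0x71B6

In big-endian order the high byte comes first in memory.
The bytes are already most-significant first: 0x71B6.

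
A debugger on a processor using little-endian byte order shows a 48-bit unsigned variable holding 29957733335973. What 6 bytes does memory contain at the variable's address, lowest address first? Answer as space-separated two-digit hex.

A5 C3 0D 14 3F 1B

29957733335973 in hexadecimal, padded to 48 bits, is 0x1B3F140DC3A5.
Split into bytes (most-significant first): 1B 3F 14 0D C3 A5.
Little-endian: lowest address holds the least-significant byte.
So at ascending addresses the bytes are A5 C3 0D 14 3F 1B.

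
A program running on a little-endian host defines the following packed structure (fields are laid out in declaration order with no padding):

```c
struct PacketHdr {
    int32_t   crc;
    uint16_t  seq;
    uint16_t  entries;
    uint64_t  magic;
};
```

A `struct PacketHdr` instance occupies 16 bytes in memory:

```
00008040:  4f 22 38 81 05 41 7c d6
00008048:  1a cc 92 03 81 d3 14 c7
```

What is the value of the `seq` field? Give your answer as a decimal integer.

`seq` follows `crc` (4 bytes), so it starts at byte offset 4 and occupies 2 bytes.
Bytes at offsets 4..5: 05 41.
Little-endian: lowest address holds the least-significant byte.
Reassemble most-significant byte first: 41 05 → 0x4105.
0x4105 = 16645.

16645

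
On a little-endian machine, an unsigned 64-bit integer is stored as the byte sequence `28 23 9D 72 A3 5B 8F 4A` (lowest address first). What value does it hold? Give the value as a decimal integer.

Little-endian: lowest address holds the least-significant byte.
Reassemble most-significant byte first: 4A 8F 5B A3 72 9D 23 28 → 0x4A8F5BA3729D2328.
0x4A8F5BA3729D2328 = 5372613638036988712.

5372613638036988712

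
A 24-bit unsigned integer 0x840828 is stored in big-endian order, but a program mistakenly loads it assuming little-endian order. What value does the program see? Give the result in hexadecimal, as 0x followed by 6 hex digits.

Stored big-endian, the bytes at ascending addresses are 84 08 28.
Read back as little-endian, the first byte is least significant, giving 0x280884.

0x280884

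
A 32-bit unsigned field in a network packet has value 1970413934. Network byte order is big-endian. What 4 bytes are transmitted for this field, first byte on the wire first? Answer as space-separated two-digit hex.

75 72 21 6E

1970413934 in hexadecimal, padded to 32 bits, is 0x7572216E.
Split into bytes (most-significant first): 75 72 21 6E.
In big-endian order the high byte comes first in memory.
So the memory order matches the most-significant-first order: 75 72 21 6E.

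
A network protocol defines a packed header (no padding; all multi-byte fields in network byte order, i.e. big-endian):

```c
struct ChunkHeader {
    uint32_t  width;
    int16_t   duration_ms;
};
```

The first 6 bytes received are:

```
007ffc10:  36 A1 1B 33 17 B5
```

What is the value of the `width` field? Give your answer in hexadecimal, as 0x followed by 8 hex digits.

0x36A11B33

`width` is the first field, at byte offset 0, occupying 4 bytes.
Bytes at offsets 0..3: 36 A1 1B 33.
Big-endian: lowest address holds the most-significant byte.
The bytes are already most-significant first: 0x36A11B33.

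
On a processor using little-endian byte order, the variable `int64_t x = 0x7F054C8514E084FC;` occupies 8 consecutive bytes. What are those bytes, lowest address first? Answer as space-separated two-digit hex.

Split into bytes (most-significant first): 7F 05 4C 85 14 E0 84 FC.
Little-endian: lowest address holds the least-significant byte.
So at ascending addresses the bytes are FC 84 E0 14 85 4C 05 7F.

FC 84 E0 14 85 4C 05 7F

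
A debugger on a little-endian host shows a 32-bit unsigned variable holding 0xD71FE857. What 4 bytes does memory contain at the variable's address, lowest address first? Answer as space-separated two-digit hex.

57 E8 1F D7

Split into bytes (most-significant first): D7 1F E8 57.
In little-endian order the low byte comes first in memory.
So at ascending addresses the bytes are 57 E8 1F D7.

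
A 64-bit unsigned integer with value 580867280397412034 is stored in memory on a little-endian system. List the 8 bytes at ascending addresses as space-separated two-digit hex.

580867280397412034 in hexadecimal, padded to 64 bits, is 0x080FA7B6C5BC26C2.
Split into bytes (most-significant first): 08 0F A7 B6 C5 BC 26 C2.
Little-endian stores the least-significant byte at the lowest address.
So at ascending addresses the bytes are C2 26 BC C5 B6 A7 0F 08.

C2 26 BC C5 B6 A7 0F 08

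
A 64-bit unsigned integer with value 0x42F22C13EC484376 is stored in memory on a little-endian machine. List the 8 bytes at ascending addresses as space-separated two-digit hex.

76 43 48 EC 13 2C F2 42

Split into bytes (most-significant first): 42 F2 2C 13 EC 48 43 76.
Little-endian stores the least-significant byte at the lowest address.
So at ascending addresses the bytes are 76 43 48 EC 13 2C F2 42.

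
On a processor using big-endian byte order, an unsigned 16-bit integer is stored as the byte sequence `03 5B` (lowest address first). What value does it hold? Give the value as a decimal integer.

859

Big-endian stores the most-significant byte at the lowest address.
The bytes are already most-significant first: 0x035B.
0x035B = 859.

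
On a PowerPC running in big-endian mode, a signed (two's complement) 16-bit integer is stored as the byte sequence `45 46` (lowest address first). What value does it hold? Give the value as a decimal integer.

17734

Big-endian: lowest address holds the most-significant byte.
The bytes are already most-significant first: 0x4546.
0x4546 = 17734.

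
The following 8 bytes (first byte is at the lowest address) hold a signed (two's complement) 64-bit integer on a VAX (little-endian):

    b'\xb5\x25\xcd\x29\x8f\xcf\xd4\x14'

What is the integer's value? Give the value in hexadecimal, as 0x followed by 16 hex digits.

In little-endian order the low byte comes first in memory.
Reassemble most-significant byte first: 14 D4 CF 8F 29 CD 25 B5 → 0x14D4CF8F29CD25B5.

0x14D4CF8F29CD25B5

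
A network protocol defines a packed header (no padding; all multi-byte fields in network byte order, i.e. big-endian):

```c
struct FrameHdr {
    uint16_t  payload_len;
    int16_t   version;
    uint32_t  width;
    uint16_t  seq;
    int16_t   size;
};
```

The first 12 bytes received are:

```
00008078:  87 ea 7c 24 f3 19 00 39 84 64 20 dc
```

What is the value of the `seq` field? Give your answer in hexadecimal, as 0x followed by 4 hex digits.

0x8464

`seq` follows `payload_len` (2 B), `version` (2 B), `width` (4 B), so it starts at offset 2 + 2 + 4 = 8 and occupies 2 bytes.
Bytes at offsets 8..9: 84 64.
In big-endian order the high byte comes first in memory.
The bytes are already most-significant first: 0x8464.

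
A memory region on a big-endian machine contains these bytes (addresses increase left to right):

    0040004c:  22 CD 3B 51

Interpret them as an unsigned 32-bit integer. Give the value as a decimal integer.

583875409

Big-endian: lowest address holds the most-significant byte.
The bytes are already most-significant first: 0x22CD3B51.
0x22CD3B51 = 583875409.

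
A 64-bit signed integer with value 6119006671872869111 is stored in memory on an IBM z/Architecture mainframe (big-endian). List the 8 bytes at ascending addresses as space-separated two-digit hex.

54 EB 14 25 EF 3A 42 F7

6119006671872869111 in hexadecimal, padded to 64 bits, is 0x54EB1425EF3A42F7.
Split into bytes (most-significant first): 54 EB 14 25 EF 3A 42 F7.
In big-endian order the high byte comes first in memory.
So the memory order matches the most-significant-first order: 54 EB 14 25 EF 3A 42 F7.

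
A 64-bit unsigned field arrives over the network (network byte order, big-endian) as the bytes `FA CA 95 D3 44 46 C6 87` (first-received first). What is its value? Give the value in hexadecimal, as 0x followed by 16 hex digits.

Big-endian: lowest address holds the most-significant byte.
The bytes are already most-significant first: 0xFACA95D34446C687.

0xFACA95D34446C687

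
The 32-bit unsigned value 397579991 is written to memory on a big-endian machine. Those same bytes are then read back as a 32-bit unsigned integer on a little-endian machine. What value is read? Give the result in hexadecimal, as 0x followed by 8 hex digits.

397579991 in 32-bit hexadecimal is 0x17B296D7.
Stored big-endian, the bytes at ascending addresses are 17 B2 96 D7.
Read back as little-endian, the first byte is least significant, giving 0xD796B217.

0xD796B217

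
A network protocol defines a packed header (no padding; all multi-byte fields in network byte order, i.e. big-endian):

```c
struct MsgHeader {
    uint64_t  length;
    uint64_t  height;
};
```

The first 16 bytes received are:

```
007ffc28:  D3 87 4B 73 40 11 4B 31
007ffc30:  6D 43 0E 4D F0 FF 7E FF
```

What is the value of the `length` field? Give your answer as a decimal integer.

`length` is the first field, at byte offset 0, occupying 8 bytes.
Bytes at offsets 0..7: D3 87 4B 73 40 11 4B 31.
In big-endian order the high byte comes first in memory.
The bytes are already most-significant first: 0xD3874B7340114B31.
0xD3874B7340114B31 = 15242234422226930481.

15242234422226930481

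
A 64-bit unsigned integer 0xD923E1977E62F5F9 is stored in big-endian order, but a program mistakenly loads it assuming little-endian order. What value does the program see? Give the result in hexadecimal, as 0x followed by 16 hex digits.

0xF9F5627E97E123D9

Stored big-endian, the bytes at ascending addresses are D9 23 E1 97 7E 62 F5 F9.
Read back as little-endian, the first byte is least significant, giving 0xF9F5627E97E123D9.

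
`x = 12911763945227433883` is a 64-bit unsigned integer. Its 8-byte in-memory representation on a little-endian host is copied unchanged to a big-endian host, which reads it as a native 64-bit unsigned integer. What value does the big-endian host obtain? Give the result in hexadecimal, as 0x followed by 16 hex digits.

0x9B37FA12E6CC2FB3

12911763945227433883 in 64-bit hexadecimal is 0xB32FCCE612FA379B.
Stored little-endian, the bytes at ascending addresses are 9B 37 FA 12 E6 CC 2F B3.
Read back as big-endian, the last byte is least significant, giving 0x9B37FA12E6CC2FB3.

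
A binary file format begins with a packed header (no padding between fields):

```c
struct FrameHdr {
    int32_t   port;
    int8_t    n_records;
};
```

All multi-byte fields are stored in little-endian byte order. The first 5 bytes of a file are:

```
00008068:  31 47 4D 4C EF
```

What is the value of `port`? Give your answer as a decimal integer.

1280132913

`port` is the first field, at byte offset 0, occupying 4 bytes.
Bytes at offsets 0..3: 31 47 4D 4C.
Little-endian: lowest address holds the least-significant byte.
Reassemble most-significant byte first: 4C 4D 47 31 → 0x4C4D4731.
0x4C4D4731 = 1280132913.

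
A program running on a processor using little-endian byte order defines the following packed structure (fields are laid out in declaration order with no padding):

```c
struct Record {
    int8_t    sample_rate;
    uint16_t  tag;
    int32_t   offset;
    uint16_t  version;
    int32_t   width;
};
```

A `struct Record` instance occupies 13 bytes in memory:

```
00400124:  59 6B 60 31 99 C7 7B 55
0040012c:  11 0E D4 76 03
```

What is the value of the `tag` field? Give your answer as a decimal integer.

24683

`tag` follows `sample_rate` (1 byte), so it starts at byte offset 1 and occupies 2 bytes.
Bytes at offsets 1..2: 6B 60.
Little-endian stores the least-significant byte at the lowest address.
Reassemble most-significant byte first: 60 6B → 0x606B.
0x606B = 24683.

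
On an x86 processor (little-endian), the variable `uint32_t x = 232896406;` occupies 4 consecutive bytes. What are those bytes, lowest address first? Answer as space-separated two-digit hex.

232896406 in hexadecimal, padded to 32 bits, is 0x0DE1B796.
Split into bytes (most-significant first): 0D E1 B7 96.
In little-endian order the low byte comes first in memory.
So at ascending addresses the bytes are 96 B7 E1 0D.

96 B7 E1 0D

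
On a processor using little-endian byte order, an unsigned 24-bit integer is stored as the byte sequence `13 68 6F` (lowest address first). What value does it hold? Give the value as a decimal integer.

7301139

Little-endian stores the least-significant byte at the lowest address.
Reassemble most-significant byte first: 6F 68 13 → 0x6F6813.
0x6F6813 = 7301139.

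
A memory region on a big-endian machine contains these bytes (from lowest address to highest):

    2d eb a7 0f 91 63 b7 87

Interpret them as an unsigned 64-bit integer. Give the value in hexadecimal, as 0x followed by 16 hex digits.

0x2DEBA70F9163B787

Big-endian stores the most-significant byte at the lowest address.
The bytes are already most-significant first: 0x2DEBA70F9163B787.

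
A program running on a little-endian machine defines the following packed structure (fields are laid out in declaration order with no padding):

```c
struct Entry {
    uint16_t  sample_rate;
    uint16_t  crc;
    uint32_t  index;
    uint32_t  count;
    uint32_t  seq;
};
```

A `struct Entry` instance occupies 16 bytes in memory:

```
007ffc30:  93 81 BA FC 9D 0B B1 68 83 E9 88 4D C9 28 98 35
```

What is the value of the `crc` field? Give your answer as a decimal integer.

`crc` follows `sample_rate` (2 bytes), so it starts at byte offset 2 and occupies 2 bytes.
Bytes at offsets 2..3: BA FC.
In little-endian order the low byte comes first in memory.
Reassemble most-significant byte first: FC BA → 0xFCBA.
0xFCBA = 64698.

64698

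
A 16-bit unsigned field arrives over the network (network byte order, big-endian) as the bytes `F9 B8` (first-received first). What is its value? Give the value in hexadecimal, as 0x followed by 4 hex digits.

Big-endian stores the most-significant byte at the lowest address.
The bytes are already most-significant first: 0xF9B8.

0xF9B8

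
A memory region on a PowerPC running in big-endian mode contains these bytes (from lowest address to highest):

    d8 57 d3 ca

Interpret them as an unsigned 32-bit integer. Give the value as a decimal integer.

Big-endian stores the most-significant byte at the lowest address.
The bytes are already most-significant first: 0xD857D3CA.
0xD857D3CA = 3629634506.

3629634506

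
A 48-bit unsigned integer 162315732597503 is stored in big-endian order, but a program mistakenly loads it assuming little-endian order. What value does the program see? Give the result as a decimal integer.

280627074277523

162315732597503 in 48-bit hexadecimal is 0x93A013953AFF.
Stored big-endian, the bytes at ascending addresses are 93 A0 13 95 3A FF.
Read back as little-endian, the first byte is least significant, giving 0xFF3A9513A093.
0xFF3A9513A093 = 280627074277523.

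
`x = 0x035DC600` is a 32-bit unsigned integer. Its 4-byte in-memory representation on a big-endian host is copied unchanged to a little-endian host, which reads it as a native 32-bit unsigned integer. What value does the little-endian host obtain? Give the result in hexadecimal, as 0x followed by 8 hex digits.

Stored big-endian, the bytes at ascending addresses are 03 5D C6 00.
Read back as little-endian, the first byte is least significant, giving 0x00C65D03.

0x00C65D03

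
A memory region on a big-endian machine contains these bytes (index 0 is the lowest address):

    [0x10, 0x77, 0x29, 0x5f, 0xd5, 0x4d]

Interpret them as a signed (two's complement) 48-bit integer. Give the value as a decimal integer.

18103981299021

In big-endian order the high byte comes first in memory.
The bytes are already most-significant first: 0x1077295FD54D.
0x1077295FD54D = 18103981299021.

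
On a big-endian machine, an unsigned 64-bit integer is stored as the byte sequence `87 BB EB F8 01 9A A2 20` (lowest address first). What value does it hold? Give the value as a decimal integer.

Big-endian: lowest address holds the most-significant byte.
The bytes are already most-significant first: 0x87BBEBF8019AA220.
0x87BBEBF8019AA220 = 9780670466176492064.

9780670466176492064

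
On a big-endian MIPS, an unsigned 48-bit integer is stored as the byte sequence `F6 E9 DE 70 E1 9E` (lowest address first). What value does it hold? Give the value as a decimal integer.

271484319752606

Big-endian: lowest address holds the most-significant byte.
The bytes are already most-significant first: 0xF6E9DE70E19E.
0xF6E9DE70E19E = 271484319752606.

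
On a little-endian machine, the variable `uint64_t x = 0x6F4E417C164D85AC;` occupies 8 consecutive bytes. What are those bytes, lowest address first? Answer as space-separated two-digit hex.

AC 85 4D 16 7C 41 4E 6F

Split into bytes (most-significant first): 6F 4E 41 7C 16 4D 85 AC.
Little-endian: lowest address holds the least-significant byte.
So at ascending addresses the bytes are AC 85 4D 16 7C 41 4E 6F.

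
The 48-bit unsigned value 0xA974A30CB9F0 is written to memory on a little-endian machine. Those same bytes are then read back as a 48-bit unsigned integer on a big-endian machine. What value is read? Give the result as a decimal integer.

Stored little-endian, the bytes at ascending addresses are F0 B9 0C A3 74 A9.
Read back as big-endian, the last byte is least significant, giving 0xF0B90CA374A9.
0xF0B90CA374A9 = 264677571654825.

264677571654825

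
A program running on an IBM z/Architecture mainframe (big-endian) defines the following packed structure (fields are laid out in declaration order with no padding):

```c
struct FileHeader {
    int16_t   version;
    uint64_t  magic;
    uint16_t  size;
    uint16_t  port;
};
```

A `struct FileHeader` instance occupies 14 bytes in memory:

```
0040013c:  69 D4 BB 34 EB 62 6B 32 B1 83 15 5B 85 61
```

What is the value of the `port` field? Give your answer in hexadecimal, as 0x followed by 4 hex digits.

0x8561

`port` follows `version` (2 B), `magic` (8 B), `size` (2 B), so it starts at offset 2 + 8 + 2 = 12 and occupies 2 bytes.
Bytes at offsets 12..13: 85 61.
In big-endian order the high byte comes first in memory.
The bytes are already most-significant first: 0x8561.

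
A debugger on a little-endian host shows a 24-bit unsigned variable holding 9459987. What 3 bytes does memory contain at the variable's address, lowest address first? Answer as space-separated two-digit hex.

9459987 in hexadecimal, padded to 24 bits, is 0x905913.
Split into bytes (most-significant first): 90 59 13.
In little-endian order the low byte comes first in memory.
So at ascending addresses the bytes are 13 59 90.

13 59 90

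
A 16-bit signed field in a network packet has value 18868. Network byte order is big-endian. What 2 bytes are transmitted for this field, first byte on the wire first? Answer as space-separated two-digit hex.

18868 in hexadecimal, padded to 16 bits, is 0x49B4.
Split into bytes (most-significant first): 49 B4.
In big-endian order the high byte comes first in memory.
So the memory order matches the most-significant-first order: 49 B4.

49 B4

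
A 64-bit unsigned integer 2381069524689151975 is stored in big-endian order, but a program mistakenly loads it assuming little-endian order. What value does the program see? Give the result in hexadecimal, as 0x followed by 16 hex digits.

2381069524689151975 in 64-bit hexadecimal is 0x210B421E049AE7E7.
Stored big-endian, the bytes at ascending addresses are 21 0B 42 1E 04 9A E7 E7.
Read back as little-endian, the first byte is least significant, giving 0xE7E79A041E420B21.

0xE7E79A041E420B21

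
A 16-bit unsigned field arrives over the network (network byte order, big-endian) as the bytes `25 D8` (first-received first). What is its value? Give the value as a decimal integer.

In big-endian order the high byte comes first in memory.
The bytes are already most-significant first: 0x25D8.
0x25D8 = 9688.

9688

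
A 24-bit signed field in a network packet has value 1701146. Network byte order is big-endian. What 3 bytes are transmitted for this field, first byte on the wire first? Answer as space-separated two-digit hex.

19 F5 1A

1701146 in hexadecimal, padded to 24 bits, is 0x19F51A.
Split into bytes (most-significant first): 19 F5 1A.
Big-endian: lowest address holds the most-significant byte.
So the memory order matches the most-significant-first order: 19 F5 1A.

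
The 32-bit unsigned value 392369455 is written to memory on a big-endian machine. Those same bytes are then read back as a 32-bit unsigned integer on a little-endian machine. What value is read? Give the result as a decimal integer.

789930775

392369455 in 32-bit hexadecimal is 0x1763152F.
Stored big-endian, the bytes at ascending addresses are 17 63 15 2F.
Read back as little-endian, the first byte is least significant, giving 0x2F156317.
0x2F156317 = 789930775.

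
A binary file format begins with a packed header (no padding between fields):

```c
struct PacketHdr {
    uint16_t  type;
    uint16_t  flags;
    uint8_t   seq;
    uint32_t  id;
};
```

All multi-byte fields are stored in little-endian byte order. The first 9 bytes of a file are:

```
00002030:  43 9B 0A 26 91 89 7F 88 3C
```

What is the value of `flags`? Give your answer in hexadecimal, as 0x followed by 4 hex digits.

0x260A

`flags` follows `type` (2 bytes), so it starts at byte offset 2 and occupies 2 bytes.
Bytes at offsets 2..3: 0A 26.
In little-endian order the low byte comes first in memory.
Reassemble most-significant byte first: 26 0A → 0x260A.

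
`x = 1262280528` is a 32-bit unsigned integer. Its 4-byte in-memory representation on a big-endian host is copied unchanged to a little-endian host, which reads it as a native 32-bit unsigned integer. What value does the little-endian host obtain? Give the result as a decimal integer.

1262280528 in 32-bit hexadecimal is 0x4B3CDF50.
Stored big-endian, the bytes at ascending addresses are 4B 3C DF 50.
Read back as little-endian, the first byte is least significant, giving 0x50DF3C4B.
0x50DF3C4B = 1356807243.

1356807243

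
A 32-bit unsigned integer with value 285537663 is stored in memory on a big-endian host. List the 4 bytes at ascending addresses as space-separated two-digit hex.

11 04 F5 7F

285537663 in hexadecimal, padded to 32 bits, is 0x1104F57F.
Split into bytes (most-significant first): 11 04 F5 7F.
In big-endian order the high byte comes first in memory.
So the memory order matches the most-significant-first order: 11 04 F5 7F.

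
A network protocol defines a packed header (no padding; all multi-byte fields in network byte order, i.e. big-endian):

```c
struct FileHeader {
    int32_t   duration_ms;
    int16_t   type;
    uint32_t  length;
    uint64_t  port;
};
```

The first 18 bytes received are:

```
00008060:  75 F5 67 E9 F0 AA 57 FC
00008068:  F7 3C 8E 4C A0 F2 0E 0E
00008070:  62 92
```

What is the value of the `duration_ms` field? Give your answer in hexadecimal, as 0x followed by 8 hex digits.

`duration_ms` is the first field, at byte offset 0, occupying 4 bytes.
Bytes at offsets 0..3: 75 F5 67 E9.
Big-endian: lowest address holds the most-significant byte.
The bytes are already most-significant first: 0x75F567E9.

0x75F567E9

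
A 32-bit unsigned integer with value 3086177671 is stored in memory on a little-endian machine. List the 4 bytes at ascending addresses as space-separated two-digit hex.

87 55 F3 B7

3086177671 in hexadecimal, padded to 32 bits, is 0xB7F35587.
Split into bytes (most-significant first): B7 F3 55 87.
In little-endian order the low byte comes first in memory.
So at ascending addresses the bytes are 87 55 F3 B7.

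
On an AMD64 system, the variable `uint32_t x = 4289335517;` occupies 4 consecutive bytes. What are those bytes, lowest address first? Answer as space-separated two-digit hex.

DD 10 AA FF

4289335517 in hexadecimal, padded to 32 bits, is 0xFFAA10DD.
Split into bytes (most-significant first): FF AA 10 DD.
In little-endian order the low byte comes first in memory.
So at ascending addresses the bytes are DD 10 AA FF.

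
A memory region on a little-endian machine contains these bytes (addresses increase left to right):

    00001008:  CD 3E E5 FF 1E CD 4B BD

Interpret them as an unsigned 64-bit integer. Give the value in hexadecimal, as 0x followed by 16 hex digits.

0xBD4BCD1EFFE53ECD

Little-endian stores the least-significant byte at the lowest address.
Reassemble most-significant byte first: BD 4B CD 1E FF E5 3E CD → 0xBD4BCD1EFFE53ECD.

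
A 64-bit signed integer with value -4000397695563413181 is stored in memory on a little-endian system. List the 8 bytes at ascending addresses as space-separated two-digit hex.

43 C9 A6 AB 7D BB 7B C8

Two's complement of -4000397695563413181 in 64 bits: 4000397695563413181 = 0x37844482545936BD; invert → 0xC87BBB7DABA6C942; add 1 → 0xC87BBB7DABA6C943.
Split into bytes (most-significant first): C8 7B BB 7D AB A6 C9 43.
In little-endian order the low byte comes first in memory.
So at ascending addresses the bytes are 43 C9 A6 AB 7D BB 7B C8.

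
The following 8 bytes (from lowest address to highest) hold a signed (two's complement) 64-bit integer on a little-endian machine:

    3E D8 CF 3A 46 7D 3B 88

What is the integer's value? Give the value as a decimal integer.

Little-endian stores the least-significant byte at the lowest address.
Reassemble most-significant byte first: 88 3B 7D 46 3A CF D8 3E → 0x883B7D463ACFD83E.
Top bit is set, so as a signed 64-bit value this is 0x883B7D463ACFD83E − 2^64 = -8630166520337541058.

-8630166520337541058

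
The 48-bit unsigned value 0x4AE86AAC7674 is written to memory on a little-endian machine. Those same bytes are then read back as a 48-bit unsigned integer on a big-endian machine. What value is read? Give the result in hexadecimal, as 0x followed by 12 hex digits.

0x7476AC6AE84A

Stored little-endian, the bytes at ascending addresses are 74 76 AC 6A E8 4A.
Read back as big-endian, the last byte is least significant, giving 0x7476AC6AE84A.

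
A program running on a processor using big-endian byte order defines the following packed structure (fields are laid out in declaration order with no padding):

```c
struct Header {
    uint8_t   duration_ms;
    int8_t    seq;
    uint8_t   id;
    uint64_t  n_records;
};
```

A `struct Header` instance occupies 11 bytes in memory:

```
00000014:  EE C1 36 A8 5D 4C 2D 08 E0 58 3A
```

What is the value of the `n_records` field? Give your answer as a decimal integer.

`n_records` follows `duration_ms` (1 B), `seq` (1 B), `id` (1 B), so it starts at offset 1 + 1 + 1 = 3 and occupies 8 bytes.
Bytes at offsets 3..10: A8 5D 4C 2D 08 E0 58 3A.
In big-endian order the high byte comes first in memory.
The bytes are already most-significant first: 0xA85D4C2D08E0583A.
0xA85D4C2D08E0583A = 12131936727512143930.

12131936727512143930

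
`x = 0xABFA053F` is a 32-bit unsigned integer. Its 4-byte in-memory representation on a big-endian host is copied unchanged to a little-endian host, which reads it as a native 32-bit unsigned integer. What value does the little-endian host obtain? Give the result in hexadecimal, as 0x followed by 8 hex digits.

0x3F05FAAB

Stored big-endian, the bytes at ascending addresses are AB FA 05 3F.
Read back as little-endian, the first byte is least significant, giving 0x3F05FAAB.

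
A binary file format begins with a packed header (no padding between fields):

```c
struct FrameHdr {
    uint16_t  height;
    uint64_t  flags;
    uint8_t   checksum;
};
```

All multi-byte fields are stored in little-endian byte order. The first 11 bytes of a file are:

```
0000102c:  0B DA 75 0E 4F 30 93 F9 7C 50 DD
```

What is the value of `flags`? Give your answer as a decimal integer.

5799784830712352373

`flags` follows `height` (2 bytes), so it starts at byte offset 2 and occupies 8 bytes.
Bytes at offsets 2..9: 75 0E 4F 30 93 F9 7C 50.
Little-endian: lowest address holds the least-significant byte.
Reassemble most-significant byte first: 50 7C F9 93 30 4F 0E 75 → 0x507CF993304F0E75.
0x507CF993304F0E75 = 5799784830712352373.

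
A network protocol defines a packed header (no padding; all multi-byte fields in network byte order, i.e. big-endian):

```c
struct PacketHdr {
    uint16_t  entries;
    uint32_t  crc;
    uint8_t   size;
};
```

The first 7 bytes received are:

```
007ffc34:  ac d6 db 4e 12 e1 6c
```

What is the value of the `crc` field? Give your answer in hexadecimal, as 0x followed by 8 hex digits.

`crc` follows `entries` (2 bytes), so it starts at byte offset 2 and occupies 4 bytes.
Bytes at offsets 2..5: DB 4E 12 E1.
Big-endian: lowest address holds the most-significant byte.
The bytes are already most-significant first: 0xDB4E12E1.

0xDB4E12E1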